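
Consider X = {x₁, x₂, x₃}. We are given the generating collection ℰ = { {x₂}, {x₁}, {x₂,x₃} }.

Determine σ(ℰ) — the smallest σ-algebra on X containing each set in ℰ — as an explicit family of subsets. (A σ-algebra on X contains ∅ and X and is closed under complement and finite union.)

Answer: σ(ℰ) = { {}, {x₁}, {x₂}, {x₃}, {x₁,x₂}, {x₁,x₃}, {x₂,x₃}, X }

Check:
Initial family (5 sets): { {}, {x₁}, {x₂}, {x₂,x₃}, X }.
Step 1: 2 new —
  {x₁,x₂}  = {x₂} ∪ {x₁}
  {x₁,x₃}  = X∖{x₂}
  [7 total]
Step 2 (1 new):
  {x₃}  = X∖{x₁,x₂}
  [8 total]
Step 3: closed — nothing new.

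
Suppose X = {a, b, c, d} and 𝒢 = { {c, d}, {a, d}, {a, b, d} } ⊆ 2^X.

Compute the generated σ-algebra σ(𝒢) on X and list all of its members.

Start: 𝒢 ∪ {∅, X} = { ∅, {a, d}, {c, d}, {a, b, d}, X }.
Pass 1 (4 new):
  {c}  = {a, b, d}ᶜ
  {a, b}  = {c, d}ᶜ
  {b, c}  = {a, d}ᶜ
  {a, c, d}  = {c, d} ∪ {a, d}
  [9 total]
Pass 2 adds 3:
  {b}  = {a, c, d}ᶜ
  {a, b, c}  = {a, b} ∪ {c}
  {b, c, d}  = {c, d} ∪ {b, c}
  [12 total]
Pass 3. New:
  {a}  = {b, c, d}ᶜ
  {d}  = {a, b, c}ᶜ
  [14 total]
Pass 4: 2 new —
  {a, c}  = {c} ∪ {a}
  {b, d}  = {d} ∪ {b}
  [16 total]
Pass 5: no new sets; the family is a σ-algebra.

Hence σ(𝒢) has 16 members: { ∅, {a}, {b}, {c}, {d}, {a, b}, {a, c}, {a, d}, {b, c}, {b, d}, {c, d}, {a, b, c}, {a, b, d}, {a, c, d}, {b, c, d}, X }.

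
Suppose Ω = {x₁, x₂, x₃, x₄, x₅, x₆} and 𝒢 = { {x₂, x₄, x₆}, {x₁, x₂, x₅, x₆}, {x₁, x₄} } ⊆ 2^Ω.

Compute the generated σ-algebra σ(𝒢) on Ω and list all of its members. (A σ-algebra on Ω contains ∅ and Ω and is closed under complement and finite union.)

Initial family (5 sets): { {}, {x₁, x₄}, {x₂, x₄, x₆}, {x₁, x₂, x₅, x₆}, Ω }.
Round 1: 5 new —
  {x₃, x₄}  = {x₁, x₂, x₅, x₆}ᶜ
  {x₁, x₃, x₅}  = {x₂, x₄, x₆}ᶜ
  {x₁, x₂, x₄, x₆}  = {x₂, x₄, x₆} ∪ {x₁, x₄}
  {x₂, x₃, x₅, x₆}  = {x₁, x₄}ᶜ
  {x₁, x₂, x₄, x₅, x₆}  = {x₂, x₄, x₆} ∪ {x₁, x₂, x₅, x₆}
  — 10 sets.
Round 2. New:
  {x₃}  = {x₁, x₂, x₄, x₅, x₆}ᶜ
  {x₃, x₅}  = {x₁, x₂, x₄, x₆}ᶜ
  {x₁, x₃, x₄}  = {x₃, x₄} ∪ {x₁, x₄}
  {x₁, x₃, x₄, x₅}  = {x₃, x₄} ∪ {x₁, x₃, x₅}
  {x₂, x₃, x₄, x₆}  = {x₂, x₄, x₆} ∪ {x₃, x₄}
  {x₁, x₂, x₃, x₄, x₆}  = {x₃, x₄} ∪ {x₁, x₂, x₄, x₆}
  {x₁, x₂, x₃, x₅, x₆}  = {x₁, x₃, x₅} ∪ {x₂, x₃, x₅, x₆}
  {x₂, x₃, x₄, x₅, x₆}  = {x₂, x₄, x₆} ∪ {x₂, x₃, x₅, x₆}
  — 18 sets.
Round 3. New:
  {x₁}  = {x₂, x₃, x₄, x₅, x₆}ᶜ
  {x₄}  = {x₁, x₂, x₃, x₅, x₆}ᶜ
  {x₅}  = {x₁, x₂, x₃, x₄, x₆}ᶜ
  {x₁, x₅}  = {x₂, x₃, x₄, x₆}ᶜ
  {x₂, x₆}  = {x₁, x₃, x₄, x₅}ᶜ
  {x₂, x₅, x₆}  = {x₁, x₃, x₄}ᶜ
  {x₃, x₄, x₅}  = {x₃, x₄} ∪ {x₃, x₅}
  — 25 sets.
Round 4: 6 new —
  {x₁, x₃}  = {x₁} ∪ {x₃}
  {x₄, x₅}  = {x₅} ∪ {x₄}
  {x₁, x₂, x₆}  = {x₃, x₄, x₅}ᶜ
  {x₁, x₄, x₅}  = {x₅} ∪ {x₁, x₄}
  {x₂, x₃, x₆}  = {x₂, x₆} ∪ {x₃}
  {x₂, x₄, x₅, x₆}  = {x₂, x₄, x₆} ∪ {x₂, x₅, x₆}
  — 31 sets.
Round 5: +1 →
  {x₁, x₂, x₃, x₆}  = {x₄, x₅}ᶜ
  — 32 sets.
Round 6: closed — nothing new.

|σ(𝒢)| = 32.  σ(𝒢) = { {}, {x₁}, {x₃}, {x₄}, {x₅}, {x₁, x₃}, {x₁, x₄}, {x₁, x₅}, {x₂, x₆}, {x₃, x₄}, {x₃, x₅}, {x₄, x₅}, {x₁, x₂, x₆}, {x₁, x₃, x₄}, {x₁, x₃, x₅}, {x₁, x₄, x₅}, {x₂, x₃, x₆}, {x₂, x₄, x₆}, {x₂, x₅, x₆}, {x₃, x₄, x₅}, {x₁, x₂, x₃, x₆}, {x₁, x₂, x₄, x₆}, {x₁, x₂, x₅, x₆}, {x₁, x₃, x₄, x₅}, {x₂, x₃, x₄, x₆}, {x₂, x₃, x₅, x₆}, {x₂, x₄, x₅, x₆}, {x₁, x₂, x₃, x₄, x₆}, {x₁, x₂, x₃, x₅, x₆}, {x₁, x₂, x₄, x₅, x₆}, {x₂, x₃, x₄, x₅, x₆}, Ω }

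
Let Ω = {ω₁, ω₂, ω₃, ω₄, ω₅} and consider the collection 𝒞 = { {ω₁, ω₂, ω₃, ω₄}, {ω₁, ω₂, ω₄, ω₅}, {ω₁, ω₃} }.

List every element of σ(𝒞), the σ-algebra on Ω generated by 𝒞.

|σ(𝒞)| = 16.  σ(𝒞) = { ∅, {ω₁}, {ω₃}, {ω₅}, {ω₁, ω₃}, {ω₁, ω₅}, {ω₂, ω₄}, {ω₃, ω₅}, {ω₁, ω₂, ω₄}, {ω₁, ω₃, ω₅}, {ω₂, ω₃, ω₄}, {ω₂, ω₄, ω₅}, {ω₁, ω₂, ω₃, ω₄}, {ω₁, ω₂, ω₄, ω₅}, {ω₂, ω₃, ω₄, ω₅}, Ω }

Derivation:
Initial family (5 sets): { ∅, {ω₁, ω₃}, {ω₁, ω₂, ω₃, ω₄}, {ω₁, ω₂, ω₄, ω₅}, Ω }.
Pass 1. New:
  {ω₃}  = Ω∖{ω₁, ω₂, ω₄, ω₅}
  {ω₅}  = Ω∖{ω₁, ω₂, ω₃, ω₄}
  {ω₂, ω₄, ω₅}  = Ω∖{ω₁, ω₃}
  [8 total]
Pass 2: 3 new —
  {ω₃, ω₅}  = {ω₃} ∪ {ω₅}
  {ω₁, ω₃, ω₅}  = {ω₁, ω₃} ∪ {ω₅}
  {ω₂, ω₃, ω₄, ω₅}  = {ω₃} ∪ {ω₂, ω₄, ω₅}
  [11 total]
Pass 3: +3 →
  {ω₁}  = Ω∖{ω₂, ω₃, ω₄, ω₅}
  {ω₂, ω₄}  = Ω∖{ω₁, ω₃, ω₅}
  {ω₁, ω₂, ω₄}  = Ω∖{ω₃, ω₅}
  [14 total]
Pass 4. New:
  {ω₁, ω₅}  = {ω₅} ∪ {ω₁}
  {ω₂, ω₃, ω₄}  = {ω₃} ∪ {ω₂, ω₄}
  [16 total]
Pass 5: closed — nothing new.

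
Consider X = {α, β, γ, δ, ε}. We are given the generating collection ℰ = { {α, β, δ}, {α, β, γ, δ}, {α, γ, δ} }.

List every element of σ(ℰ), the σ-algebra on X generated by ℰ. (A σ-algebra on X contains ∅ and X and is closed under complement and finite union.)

Begin from { {}, {α, β, δ}, {α, γ, δ}, {α, β, γ, δ}, X } (that is, ℰ plus ∅ and X).
Round 1: +3 →
  {ε}  = X∖{α, β, γ, δ}
  {β, ε}  = X∖{α, γ, δ}
  {γ, ε}  = X∖{α, β, δ}
  [8 total]
Round 2 (3 new):
  {β, γ, ε}  = {γ, ε} ∪ {β, ε}
  {α, β, δ, ε}  = {β, ε} ∪ {α, β, δ}
  {α, γ, δ, ε}  = {γ, ε} ∪ {α, γ, δ}
  [11 total]
Round 3: +3 →
  {β}  = X∖{α, γ, δ, ε}
  {γ}  = X∖{α, β, δ, ε}
  {α, δ}  = X∖{β, γ, ε}
  [14 total]
Round 4 adds 2:
  {β, γ}  = {γ} ∪ {β}
  {α, δ, ε}  = {α, δ} ∪ {ε}
  [16 total]
Round 5 adds nothing — fixpoint reached.

σ(ℰ) = { {}, {β}, {γ}, {ε}, {α, δ}, {β, γ}, {β, ε}, {γ, ε}, {α, β, δ}, {α, γ, δ}, {α, δ, ε}, {β, γ, ε}, {α, β, γ, δ}, {α, β, δ, ε}, {α, γ, δ, ε}, X }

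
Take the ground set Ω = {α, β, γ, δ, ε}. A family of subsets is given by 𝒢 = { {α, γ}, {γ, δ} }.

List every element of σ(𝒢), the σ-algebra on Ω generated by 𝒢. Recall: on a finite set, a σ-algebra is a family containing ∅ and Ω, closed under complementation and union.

Start: 𝒢 ∪ {∅, Ω} = { {}, {α, γ}, {γ, δ}, Ω }.
Step 1: +3 →
  {α, β, ε}  = complement {γ, δ}
  {α, γ, δ}  = {α, γ} ∪ {γ, δ}
  {β, δ, ε}  = complement {α, γ}
  |family| = 7
Step 2. New:
  {β, ε}  = complement {α, γ, δ}
  {α, β, γ, ε}  = {α, β, ε} ∪ {α, γ}
  {α, β, δ, ε}  = {α, β, ε} ∪ {β, δ, ε}
  {β, γ, δ, ε}  = {γ, δ} ∪ {β, δ, ε}
  |family| = 11
Step 3 adds 3:
  {α}  = complement {β, γ, δ, ε}
  {γ}  = complement {α, β, δ, ε}
  {δ}  = complement {α, β, γ, ε}
  |family| = 14
Step 4. New:
  {α, δ}  = {δ} ∪ {α}
  {β, γ, ε}  = {γ} ∪ {β, ε}
  |family| = 16
Step 5: already closed under ᶜ and ∪.

|σ(𝒢)| = 16.  σ(𝒢) = { {}, {α}, {γ}, {δ}, {α, γ}, {α, δ}, {β, ε}, {γ, δ}, {α, β, ε}, {α, γ, δ}, {β, γ, ε}, {β, δ, ε}, {α, β, γ, ε}, {α, β, δ, ε}, {β, γ, δ, ε}, Ω }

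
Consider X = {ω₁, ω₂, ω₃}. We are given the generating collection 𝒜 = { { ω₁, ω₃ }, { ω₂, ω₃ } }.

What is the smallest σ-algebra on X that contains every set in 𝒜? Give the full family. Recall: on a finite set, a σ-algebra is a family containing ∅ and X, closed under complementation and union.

Start: 𝒜 ∪ {∅, X} = { ∅, { ω₁, ω₃ }, { ω₂, ω₃ }, X }.
Step 1. New:
  { ω₁ }  = complement { ω₂, ω₃ }
  { ω₂ }  = complement { ω₁, ω₃ }
  — 6 sets.
Step 2: 1 new —
  { ω₁, ω₂ }  = { ω₂ } ∪ { ω₁ }
  — 7 sets.
Step 3: 1 new —
  { ω₃ }  = complement { ω₁, ω₂ }
  — 8 sets.
Step 4: closed — nothing new.

Therefore σ(𝒜) = { ∅, { ω₁ }, { ω₂ }, { ω₃ }, { ω₁, ω₂ }, { ω₁, ω₃ }, { ω₂, ω₃ }, X } (|σ(𝒜)| = 8).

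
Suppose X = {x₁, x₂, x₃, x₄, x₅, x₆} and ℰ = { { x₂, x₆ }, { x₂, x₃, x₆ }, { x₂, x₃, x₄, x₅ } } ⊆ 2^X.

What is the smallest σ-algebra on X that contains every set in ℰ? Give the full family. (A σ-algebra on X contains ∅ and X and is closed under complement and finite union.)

σ(ℰ) (32 sets): { {}, { x₁ }, { x₂ }, { x₃ }, { x₆ }, { x₁, x₂ }, { x₁, x₃ }, { x₁, x₆ }, { x₂, x₃ }, { x₂, x₆ }, { x₃, x₆ }, { x₄, x₅ }, { x₁, x₂, x₃ }, { x₁, x₂, x₆ }, { x₁, x₃, x₆ }, { x₁, x₄, x₅ }, { x₂, x₃, x₆ }, { x₂, x₄, x₅ }, { x₃, x₄, x₅ }, { x₄, x₅, x₆ }, { x₁, x₂, x₃, x₆ }, { x₁, x₂, x₄, x₅ }, { x₁, x₃, x₄, x₅ }, { x₁, x₄, x₅, x₆ }, { x₂, x₃, x₄, x₅ }, { x₂, x₄, x₅, x₆ }, { x₃, x₄, x₅, x₆ }, { x₁, x₂, x₃, x₄, x₅ }, { x₁, x₂, x₄, x₅, x₆ }, { x₁, x₃, x₄, x₅, x₆ }, { x₂, x₃, x₄, x₅, x₆ }, X }

Check:
Start: ℰ ∪ {∅, X} = { {}, { x₂, x₆ }, { x₂, x₃, x₆ }, { x₂, x₃, x₄, x₅ }, X }.
Iteration 1: 4 new —
  { x₁, x₆ }  = { x₂, x₃, x₄, x₅ }ᶜ
  { x₁, x₄, x₅ }  = { x₂, x₃, x₆ }ᶜ
  { x₁, x₃, x₄, x₅ }  = { x₂, x₆ }ᶜ
  { x₂, x₃, x₄, x₅, x₆ }  = { x₂, x₃, x₆ } ∪ { x₂, x₃, x₄, x₅ }
  — 9 sets.
Iteration 2: 7 new —
  { x₁ }  = { x₂, x₃, x₄, x₅, x₆ }ᶜ
  { x₁, x₂, x₆ }  = { x₁, x₆ } ∪ { x₂, x₆ }
  { x₁, x₂, x₃, x₆ }  = { x₁, x₆ } ∪ { x₂, x₃, x₆ }
  { x₁, x₄, x₅, x₆ }  = { x₁, x₄, x₅ } ∪ { x₁, x₆ }
  { x₁, x₂, x₃, x₄, x₅ }  = { x₁, x₄, x₅ } ∪ { x₂, x₃, x₄, x₅ }
  { x₁, x₂, x₄, x₅, x₆ }  = { x₁, x₄, x₅ } ∪ { x₂, x₆ }
  { x₁, x₃, x₄, x₅, x₆ }  = { x₁, x₆ } ∪ { x₁, x₃, x₄, x₅ }
  — 16 sets.
Iteration 3: +6 →
  { x₂ }  = { x₁, x₃, x₄, x₅, x₆ }ᶜ
  { x₃ }  = { x₁, x₂, x₄, x₅, x₆ }ᶜ
  { x₆ }  = { x₁, x₂, x₃, x₄, x₅ }ᶜ
  { x₂, x₃ }  = { x₁, x₄, x₅, x₆ }ᶜ
  { x₄, x₅ }  = { x₁, x₂, x₃, x₆ }ᶜ
  { x₃, x₄, x₅ }  = { x₁, x₂, x₆ }ᶜ
  — 22 sets.
Iteration 4: 10 new —
  { x₁, x₂ }  = { x₂ } ∪ { x₁ }
  { x₁, x₃ }  = { x₃ } ∪ { x₁ }
  { x₃, x₆ }  = { x₆ } ∪ { x₃ }
  { x₁, x₂, x₃ }  = { x₂, x₃ } ∪ { x₁ }
  { x₁, x₃, x₆ }  = { x₁, x₆ } ∪ { x₃ }
  { x₂, x₄, x₅ }  = { x₂ } ∪ { x₄, x₅ }
  { x₄, x₅, x₆ }  = { x₆ } ∪ { x₄, x₅ }
  { x₁, x₂, x₄, x₅ }  = { x₁, x₄, x₅ } ∪ { x₂ }
  { x₂, x₄, x₅, x₆ }  = { x₂, x₆ } ∪ { x₄, x₅ }
  { x₃, x₄, x₅, x₆ }  = { x₃, x₄, x₅ } ∪ { x₆ }
  — 32 sets.
Iteration 5: closed — nothing new.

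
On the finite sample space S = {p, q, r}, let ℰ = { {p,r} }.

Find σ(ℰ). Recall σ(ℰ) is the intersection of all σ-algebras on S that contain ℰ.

Answer: σ(ℰ) = { {}, {q}, {p,r}, S }

Working:
Begin from { {}, {p,r}, S } (that is, ℰ plus ∅ and S).
Step 1 (1 new):
  {q}  = S∖{p,r}
  — 4 sets.
Step 2 adds nothing — fixpoint reached.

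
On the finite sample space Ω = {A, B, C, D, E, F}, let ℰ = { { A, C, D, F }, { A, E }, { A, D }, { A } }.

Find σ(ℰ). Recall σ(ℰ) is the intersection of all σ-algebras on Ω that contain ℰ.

σ(ℰ) = { {  }, { A }, { B }, { D }, { E }, { A, B }, { A, D }, { A, E }, { B, D }, { B, E }, { C, F }, { D, E }, { A, B, D }, { A, B, E }, { A, C, F }, { A, D, E }, { B, C, F }, { B, D, E }, { C, D, F }, { C, E, F }, { A, B, C, F }, { A, B, D, E }, { A, C, D, F }, { A, C, E, F }, { B, C, D, F }, { B, C, E, F }, { C, D, E, F }, { A, B, C, D, F }, { A, B, C, E, F }, { A, C, D, E, F }, { B, C, D, E, F }, Ω }

Working:
Initial family (6 sets): { {  }, { A }, { A, D }, { A, E }, { A, C, D, F }, Ω }.
Iteration 1 adds 6:
  { B, E }  = Ω∖{ A, C, D, F }
  { A, D, E }  = { A, D } ∪ { A, E }
  { B, C, D, F }  = Ω∖{ A, E }
  { B, C, E, F }  = Ω∖{ A, D }
  { A, C, D, E, F }  = { A, C, D, F } ∪ { A, E }
  { B, C, D, E, F }  = Ω∖{ A }
  (now 12)
Iteration 2: 6 new —
  { B }  = Ω∖{ A, C, D, E, F }
  { A, B, E }  = { B, E } ∪ { A, E }
  { B, C, F }  = Ω∖{ A, D, E }
  { A, B, D, E }  = { A, D, E } ∪ { B, E }
  { A, B, C, D, F }  = { A, D } ∪ { B, C, D, F }
  { A, B, C, E, F }  = { A, E } ∪ { B, C, E, F }
  (now 18)
Iteration 3 adds 7:
  { D }  = Ω∖{ A, B, C, E, F }
  { E }  = Ω∖{ A, B, C, D, F }
  { A, B }  = { B } ∪ { A }
  { C, F }  = Ω∖{ A, B, D, E }
  { A, B, D }  = { A, D } ∪ { B }
  { C, D, F }  = Ω∖{ A, B, E }
  { A, B, C, F }  = { B, C, F } ∪ { A }
  (now 25)
Iteration 4 (7 new):
  { B, D }  = { B } ∪ { D }
  { D, E }  = Ω∖{ A, B, C, F }
  { A, C, F }  = { A } ∪ { C, F }
  { B, D, E }  = { B, E } ∪ { D }
  { C, E, F }  = Ω∖{ A, B, D }
  { A, C, E, F }  = { A, E } ∪ { C, F }
  { C, D, E, F }  = Ω∖{ A, B }
  (now 32)
Iteration 5: already closed under ᶜ and ∪.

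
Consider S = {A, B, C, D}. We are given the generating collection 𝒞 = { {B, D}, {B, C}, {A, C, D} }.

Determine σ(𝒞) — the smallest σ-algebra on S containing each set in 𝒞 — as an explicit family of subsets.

Answer: σ(𝒞) = { ∅, {A}, {B}, {C}, {D}, {A, B}, {A, C}, {A, D}, {B, C}, {B, D}, {C, D}, {A, B, C}, {A, B, D}, {A, C, D}, {B, C, D}, S }

Working:
Seed the family with 𝒞 together with ∅ and S: { ∅, {B, C}, {B, D}, {A, C, D}, S }.
Round 1 adds 4:
  {B}  = complement {A, C, D}
  {A, C}  = complement {B, D}
  {A, D}  = complement {B, C}
  {B, C, D}  = {B, C} ∪ {B, D}
Round 2 adds 3:
  {A}  = complement {B, C, D}
  {A, B, C}  = {B} ∪ {A, C}
  {A, B, D}  = {B} ∪ {A, D}
Round 3 adds 3:
  {C}  = complement {A, B, D}
  {D}  = complement {A, B, C}
  {A, B}  = {B} ∪ {A}
Round 4: 1 new —
  {C, D}  = complement {A, B}
Round 5: closed — nothing new.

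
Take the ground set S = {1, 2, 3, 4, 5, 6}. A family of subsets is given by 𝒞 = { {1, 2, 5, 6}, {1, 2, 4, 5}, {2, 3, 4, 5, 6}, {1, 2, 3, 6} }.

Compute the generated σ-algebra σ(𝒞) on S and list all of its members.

|σ(𝒞)| = 64.  σ(𝒞) = { {}, {1}, {2}, {3}, {4}, {5}, {6}, {1, 2}, {1, 3}, {1, 4}, {1, 5}, {1, 6}, {2, 3}, {2, 4}, {2, 5}, {2, 6}, {3, 4}, {3, 5}, {3, 6}, {4, 5}, {4, 6}, {5, 6}, {1, 2, 3}, {1, 2, 4}, {1, 2, 5}, {1, 2, 6}, {1, 3, 4}, {1, 3, 5}, {1, 3, 6}, {1, 4, 5}, {1, 4, 6}, {1, 5, 6}, {2, 3, 4}, {2, 3, 5}, {2, 3, 6}, {2, 4, 5}, {2, 4, 6}, {2, 5, 6}, {3, 4, 5}, {3, 4, 6}, {3, 5, 6}, {4, 5, 6}, {1, 2, 3, 4}, {1, 2, 3, 5}, {1, 2, 3, 6}, {1, 2, 4, 5}, {1, 2, 4, 6}, {1, 2, 5, 6}, {1, 3, 4, 5}, {1, 3, 4, 6}, {1, 3, 5, 6}, {1, 4, 5, 6}, {2, 3, 4, 5}, {2, 3, 4, 6}, {2, 3, 5, 6}, {2, 4, 5, 6}, {3, 4, 5, 6}, {1, 2, 3, 4, 5}, {1, 2, 3, 4, 6}, {1, 2, 3, 5, 6}, {1, 2, 4, 5, 6}, {1, 3, 4, 5, 6}, {2, 3, 4, 5, 6}, S }

Check:
Take S₀ = 𝒞 ∪ {∅, S} = { {}, {1, 2, 3, 6}, {1, 2, 4, 5}, {1, 2, 5, 6}, {2, 3, 4, 5, 6}, S }.
Round 1 adds 6:
  {1}  = complement {2, 3, 4, 5, 6}
  {3, 4}  = complement {1, 2, 5, 6}
  {3, 6}  = complement {1, 2, 4, 5}
  {4, 5}  = complement {1, 2, 3, 6}
  {1, 2, 3, 5, 6}  = {1, 2, 3, 6} ∪ {1, 2, 5, 6}
  {1, 2, 4, 5, 6}  = {1, 2, 4, 5} ∪ {1, 2, 5, 6}
  — 12 sets.
Round 2 adds 10:
  {3}  = complement {1, 2, 4, 5, 6}
  {4}  = complement {1, 2, 3, 5, 6}
  {1, 3, 4}  = {3, 4} ∪ {1}
  {1, 3, 6}  = {3, 6} ∪ {1}
  {1, 4, 5}  = {4, 5} ∪ {1}
  {3, 4, 5}  = {3, 4} ∪ {4, 5}
  {3, 4, 6}  = {3, 4} ∪ {3, 6}
  {3, 4, 5, 6}  = {4, 5} ∪ {3, 6}
  {1, 2, 3, 4, 5}  = {3, 4} ∪ {1, 2, 4, 5}
  {1, 2, 3, 4, 6}  = {3, 4} ∪ {1, 2, 3, 6}
  — 22 sets.
Round 3: 13 new —
  {5}  = complement {1, 2, 3, 4, 6}
  {6}  = complement {1, 2, 3, 4, 5}
  {1, 2}  = complement {3, 4, 5, 6}
  {1, 3}  = {3} ∪ {1}
  {1, 4}  = {4} ∪ {1}
  {1, 2, 5}  = complement {3, 4, 6}
  {1, 2, 6}  = complement {3, 4, 5}
  {2, 3, 6}  = complement {1, 4, 5}
  {2, 4, 5}  = complement {1, 3, 6}
  {2, 5, 6}  = complement {1, 3, 4}
  {1, 3, 4, 5}  = {3, 4, 5} ∪ {1, 3, 4}
  {1, 3, 4, 6}  = {3, 4} ∪ {1, 3, 6}
  {1, 3, 4, 5, 6}  = {3, 4, 5} ∪ {1, 3, 6}
  — 35 sets.
Round 4 adds 23:
  {2}  = complement {1, 3, 4, 5, 6}
  {1, 5}  = {1} ∪ {5}
  {1, 6}  = {1} ∪ {6}
  {2, 5}  = complement {1, 3, 4, 6}
  {2, 6}  = complement {1, 3, 4, 5}
  {3, 5}  = {5} ∪ {3}
  {4, 6}  = {6} ∪ {4}
  {5, 6}  = {6} ∪ {5}
  {1, 2, 3}  = {1, 2} ∪ {3}
  {1, 2, 4}  = {1, 2} ∪ {1, 4}
  {1, 3, 5}  = {5} ∪ {1, 3}
  {1, 4, 6}  = {6} ∪ {1, 4}
  {3, 5, 6}  = {5} ∪ {3, 6}
  {4, 5, 6}  = {6} ∪ {4, 5}
  {1, 2, 3, 4}  = {3, 4} ∪ {1, 2}
  {1, 2, 3, 5}  = {3} ∪ {1, 2, 5}
  {1, 2, 4, 6}  = {1, 4} ∪ {1, 2, 6}
  {1, 3, 5, 6}  = {1, 3, 6} ∪ {5}
  {1, 4, 5, 6}  = {1, 4, 5} ∪ {6}
  {2, 3, 4, 5}  = {3, 4, 5} ∪ {2, 4, 5}
  {2, 3, 4, 6}  = {3, 4} ∪ {2, 3, 6}
  {2, 3, 5, 6}  = complement {1, 4}
  {2, 4, 5, 6}  = complement {1, 3}
  — 58 sets.
Round 5. New:
  {2, 3}  = complement {1, 4, 5, 6}
  {2, 4}  = complement {1, 3, 5, 6}
  {1, 5, 6}  = {5, 6} ∪ {1, 6}
  {2, 3, 4}  = {3, 4} ∪ {2}
  {2, 3, 5}  = complement {1, 4, 6}
  {2, 4, 6}  = complement {1, 3, 5}
  — 64 sets.
Round 6 adds nothing — fixpoint reached.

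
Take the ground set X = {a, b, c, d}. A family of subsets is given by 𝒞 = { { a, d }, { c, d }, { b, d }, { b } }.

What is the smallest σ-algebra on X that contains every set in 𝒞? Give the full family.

Answer: σ(𝒞) = { {  }, { a }, { b }, { c }, { d }, { a, b }, { a, c }, { a, d }, { b, c }, { b, d }, { c, d }, { a, b, c }, { a, b, d }, { a, c, d }, { b, c, d }, X }

Working:
Take S₀ = 𝒞 ∪ {∅, X} = { {  }, { b }, { a, d }, { b, d }, { c, d }, X }.
Round 1 (6 new):
  { a, b }  = complement { c, d }
  { a, c }  = complement { b, d }
  { b, c }  = complement { a, d }
  { a, b, d }  = { a, d } ∪ { b }
  { a, c, d }  = complement { b }
  { b, c, d }  = { c, d } ∪ { b }
  |family| = 12
Round 2 adds 3:
  { a }  = complement { b, c, d }
  { c }  = complement { a, b, d }
  { a, b, c }  = { a, b } ∪ { b, c }
  |family| = 15
Round 3: 1 new —
  { d }  = complement { a, b, c }
  |family| = 16
Round 4: closed — nothing new.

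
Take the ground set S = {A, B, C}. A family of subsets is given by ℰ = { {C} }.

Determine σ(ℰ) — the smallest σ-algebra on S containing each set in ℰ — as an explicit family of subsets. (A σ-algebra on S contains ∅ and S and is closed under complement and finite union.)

σ(ℰ) (4 sets): { {}, {C}, {A,B}, S }

Derivation:
Initial family (3 sets): { {}, {C}, S }.
Iteration 1. New:
  {A,B}  = ᶜ of {C}
  — 4 sets.
Iteration 2: already closed under ᶜ and ∪.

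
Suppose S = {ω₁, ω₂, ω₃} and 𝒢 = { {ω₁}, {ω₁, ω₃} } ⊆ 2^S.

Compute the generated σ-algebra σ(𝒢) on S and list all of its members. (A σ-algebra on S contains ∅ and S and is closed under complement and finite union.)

Seed the family with 𝒢 together with ∅ and S: { {}, {ω₁}, {ω₁, ω₃}, S }.
Step 1 (2 new):
  {ω₂}  = {ω₁, ω₃}ᶜ
  {ω₂, ω₃}  = {ω₁}ᶜ
  |family| = 6
Step 2. New:
  {ω₁, ω₂}  = {ω₂} ∪ {ω₁}
  |family| = 7
Step 3. New:
  {ω₃}  = {ω₁, ω₂}ᶜ
  |family| = 8
Step 4: closed — nothing new.

Hence σ(𝒢) has 8 members: { {}, {ω₁}, {ω₂}, {ω₃}, {ω₁, ω₂}, {ω₁, ω₃}, {ω₂, ω₃}, S }.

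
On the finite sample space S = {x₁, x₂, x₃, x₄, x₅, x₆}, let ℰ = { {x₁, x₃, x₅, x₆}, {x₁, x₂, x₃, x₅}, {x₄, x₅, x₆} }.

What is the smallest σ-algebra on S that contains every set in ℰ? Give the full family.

Take S₀ = ℰ ∪ {∅, S} = { ∅, {x₄, x₅, x₆}, {x₁, x₂, x₃, x₅}, {x₁, x₃, x₅, x₆}, S }.
Round 1 (5 new):
  {x₂, x₄}  = ᶜ of {x₁, x₃, x₅, x₆}
  {x₄, x₆}  = ᶜ of {x₁, x₂, x₃, x₅}
  {x₁, x₂, x₃}  = ᶜ of {x₄, x₅, x₆}
  {x₁, x₂, x₃, x₅, x₆}  = {x₁, x₃, x₅, x₆} ∪ {x₁, x₂, x₃, x₅}
  {x₁, x₃, x₄, x₅, x₆}  = {x₁, x₃, x₅, x₆} ∪ {x₄, x₅, x₆}
Round 2. New:
  {x₂}  = ᶜ of {x₁, x₃, x₄, x₅, x₆}
  {x₄}  = ᶜ of {x₁, x₂, x₃, x₅, x₆}
  {x₂, x₄, x₆}  = {x₄, x₆} ∪ {x₂, x₄}
  {x₁, x₂, x₃, x₄}  = {x₁, x₂, x₃} ∪ {x₂, x₄}
  {x₂, x₄, x₅, x₆}  = {x₄, x₅, x₆} ∪ {x₂, x₄}
  {x₁, x₂, x₃, x₄, x₅}  = {x₁, x₂, x₃, x₅} ∪ {x₂, x₄}
  {x₁, x₂, x₃, x₄, x₆}  = {x₁, x₂, x₃} ∪ {x₄, x₆}
Round 3: 5 new —
  {x₅}  = ᶜ of {x₁, x₂, x₃, x₄, x₆}
  {x₆}  = ᶜ of {x₁, x₂, x₃, x₄, x₅}
  {x₁, x₃}  = ᶜ of {x₂, x₄, x₅, x₆}
  {x₅, x₆}  = ᶜ of {x₁, x₂, x₃, x₄}
  {x₁, x₃, x₅}  = ᶜ of {x₂, x₄, x₆}
Round 4: 10 new —
  {x₂, x₅}  = {x₂} ∪ {x₅}
  {x₂, x₆}  = {x₂} ∪ {x₆}
  {x₄, x₅}  = {x₅} ∪ {x₄}
  {x₁, x₃, x₄}  = {x₁, x₃} ∪ {x₄}
  {x₁, x₃, x₆}  = {x₆} ∪ {x₁, x₃}
  {x₂, x₄, x₅}  = {x₅} ∪ {x₂, x₄}
  {x₂, x₅, x₆}  = {x₅, x₆} ∪ {x₂}
  {x₁, x₂, x₃, x₆}  = {x₁, x₂, x₃} ∪ {x₆}
  {x₁, x₃, x₄, x₅}  = {x₁, x₃, x₅} ∪ {x₄}
  {x₁, x₃, x₄, x₆}  = {x₁, x₃} ∪ {x₄, x₆}
Round 5: closed — nothing new.

σ(ℰ) = { ∅, {x₂}, {x₄}, {x₅}, {x₆}, {x₁, x₃}, {x₂, x₄}, {x₂, x₅}, {x₂, x₆}, {x₄, x₅}, {x₄, x₆}, {x₅, x₆}, {x₁, x₂, x₃}, {x₁, x₃, x₄}, {x₁, x₃, x₅}, {x₁, x₃, x₆}, {x₂, x₄, x₅}, {x₂, x₄, x₆}, {x₂, x₅, x₆}, {x₄, x₅, x₆}, {x₁, x₂, x₃, x₄}, {x₁, x₂, x₃, x₅}, {x₁, x₂, x₃, x₆}, {x₁, x₃, x₄, x₅}, {x₁, x₃, x₄, x₆}, {x₁, x₃, x₅, x₆}, {x₂, x₄, x₅, x₆}, {x₁, x₂, x₃, x₄, x₅}, {x₁, x₂, x₃, x₄, x₆}, {x₁, x₂, x₃, x₅, x₆}, {x₁, x₃, x₄, x₅, x₆}, S }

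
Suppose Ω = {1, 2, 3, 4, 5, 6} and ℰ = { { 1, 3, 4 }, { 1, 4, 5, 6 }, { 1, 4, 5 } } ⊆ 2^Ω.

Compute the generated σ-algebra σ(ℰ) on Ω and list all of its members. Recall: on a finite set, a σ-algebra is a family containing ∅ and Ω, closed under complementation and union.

σ(ℰ) (32 sets): { {}, { 2 }, { 3 }, { 5 }, { 6 }, { 1, 4 }, { 2, 3 }, { 2, 5 }, { 2, 6 }, { 3, 5 }, { 3, 6 }, { 5, 6 }, { 1, 2, 4 }, { 1, 3, 4 }, { 1, 4, 5 }, { 1, 4, 6 }, { 2, 3, 5 }, { 2, 3, 6 }, { 2, 5, 6 }, { 3, 5, 6 }, { 1, 2, 3, 4 }, { 1, 2, 4, 5 }, { 1, 2, 4, 6 }, { 1, 3, 4, 5 }, { 1, 3, 4, 6 }, { 1, 4, 5, 6 }, { 2, 3, 5, 6 }, { 1, 2, 3, 4, 5 }, { 1, 2, 3, 4, 6 }, { 1, 2, 4, 5, 6 }, { 1, 3, 4, 5, 6 }, Ω }

Check:
Start: ℰ ∪ {∅, Ω} = { {}, { 1, 3, 4 }, { 1, 4, 5 }, { 1, 4, 5, 6 }, Ω }.
Iteration 1. New:
  { 2, 3 }  = Ω∖{ 1, 4, 5, 6 }
  { 2, 3, 6 }  = Ω∖{ 1, 4, 5 }
  { 2, 5, 6 }  = Ω∖{ 1, 3, 4 }
  { 1, 3, 4, 5 }  = { 1, 4, 5 } ∪ { 1, 3, 4 }
  { 1, 3, 4, 5, 6 }  = { 1, 3, 4 } ∪ { 1, 4, 5, 6 }
Iteration 2 (7 new):
  { 2 }  = Ω∖{ 1, 3, 4, 5, 6 }
  { 2, 6 }  = Ω∖{ 1, 3, 4, 5 }
  { 1, 2, 3, 4 }  = { 1, 3, 4 } ∪ { 2, 3 }
  { 2, 3, 5, 6 }  = { 2, 3, 6 } ∪ { 2, 5, 6 }
  { 1, 2, 3, 4, 5 }  = { 1, 4, 5 } ∪ { 2, 3 }
  { 1, 2, 3, 4, 6 }  = { 2, 3, 6 } ∪ { 1, 3, 4 }
  { 1, 2, 4, 5, 6 }  = { 1, 4, 5 } ∪ { 2, 5, 6 }
Iteration 3: +6 →
  { 3 }  = Ω∖{ 1, 2, 4, 5, 6 }
  { 5 }  = Ω∖{ 1, 2, 3, 4, 6 }
  { 6 }  = Ω∖{ 1, 2, 3, 4, 5 }
  { 1, 4 }  = Ω∖{ 2, 3, 5, 6 }
  { 5, 6 }  = Ω∖{ 1, 2, 3, 4 }
  { 1, 2, 4, 5 }  = { 1, 4, 5 } ∪ { 2 }
Iteration 4 adds 9:
  { 2, 5 }  = { 2 } ∪ { 5 }
  { 3, 5 }  = { 5 } ∪ { 3 }
  { 3, 6 }  = Ω∖{ 1, 2, 4, 5 }
  { 1, 2, 4 }  = { 2 } ∪ { 1, 4 }
  { 1, 4, 6 }  = { 6 } ∪ { 1, 4 }
  { 2, 3, 5 }  = { 5 } ∪ { 2, 3 }
  { 3, 5, 6 }  = { 5, 6 } ∪ { 3 }
  { 1, 2, 4, 6 }  = { 2, 6 } ∪ { 1, 4 }
  { 1, 3, 4, 6 }  = { 6 } ∪ { 1, 3, 4 }
Iteration 5 adds nothing — fixpoint reached.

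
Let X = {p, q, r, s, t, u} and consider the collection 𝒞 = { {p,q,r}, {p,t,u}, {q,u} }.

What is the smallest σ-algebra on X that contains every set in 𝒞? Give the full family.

Take S₀ = 𝒞 ∪ {∅, X} = { ∅, {q,u}, {p,q,r}, {p,t,u}, X }.
Pass 1 adds 6:
  {q,r,s}  = {p,t,u}ᶜ
  {s,t,u}  = {p,q,r}ᶜ
  {p,q,r,u}  = {p,q,r} ∪ {q,u}
  {p,q,t,u}  = {p,t,u} ∪ {q,u}
  {p,r,s,t}  = {q,u}ᶜ
  {p,q,r,t,u}  = {p,q,r} ∪ {p,t,u}
Pass 2 (12 new):
  {s}  = {p,q,r,t,u}ᶜ
  {r,s}  = {p,q,t,u}ᶜ
  {s,t}  = {p,q,r,u}ᶜ
  {p,q,r,s}  = {p,q,r} ∪ {q,r,s}
  {p,s,t,u}  = {p,t,u} ∪ {s,t,u}
  {q,r,s,u}  = {q,r,s} ∪ {q,u}
  {q,s,t,u}  = {q,u} ∪ {s,t,u}
  {p,q,r,s,t}  = {p,q,r} ∪ {p,r,s,t}
  {p,q,r,s,u}  = {q,r,s} ∪ {p,q,r,u}
  {p,q,s,t,u}  = {s,t,u} ∪ {p,q,t,u}
  {p,r,s,t,u}  = {p,t,u} ∪ {p,r,s,t}
  {q,r,s,t,u}  = {q,r,s} ∪ {s,t,u}
Pass 3 (13 new):
  {p}  = {q,r,s,t,u}ᶜ
  {q}  = {p,r,s,t,u}ᶜ
  {r}  = {p,q,s,t,u}ᶜ
  {t}  = {p,q,r,s,u}ᶜ
  {u}  = {p,q,r,s,t}ᶜ
  {p,r}  = {q,s,t,u}ᶜ
  {p,t}  = {q,r,s,u}ᶜ
  {q,r}  = {p,s,t,u}ᶜ
  {t,u}  = {p,q,r,s}ᶜ
  {q,s,u}  = {q,u} ∪ {s}
  {r,s,t}  = {r,s} ∪ {s,t}
  {q,r,s,t}  = {s,t} ∪ {q,r,s}
  {r,s,t,u}  = {r,s} ∪ {s,t,u}
Pass 4: 24 new —
  {p,q}  = {r,s,t,u}ᶜ
  {p,s}  = {p} ∪ {s}
  {p,u}  = {q,r,s,t}ᶜ
  {q,s}  = {q} ∪ {s}
  {q,t}  = {q} ∪ {t}
  {r,t}  = {t} ∪ {r}
  {r,u}  = {u} ∪ {r}
  {s,u}  = {u} ∪ {s}
  {p,q,t}  = {q} ∪ {p,t}
  {p,q,u}  = {r,s,t}ᶜ
  {p,r,s}  = {r,s} ∪ {p}
  {p,r,t}  = {q,s,u}ᶜ
  {p,r,u}  = {u} ∪ {p,r}
  {p,s,t}  = {p} ∪ {s,t}
  {q,r,t}  = {t} ∪ {q,r}
  {q,r,u}  = {q,u} ∪ {r}
  {q,s,t}  = {q} ∪ {s,t}
  {q,t,u}  = {t,u} ∪ {q}
  {r,s,u}  = {r,s} ∪ {u}
  {r,t,u}  = {t,u} ∪ {r}
  {p,q,r,t}  = {p,q,r} ∪ {t}
  {p,q,s,u}  = {q,s,u} ∪ {p}
  {p,r,t,u}  = {t,u} ∪ {p,r}
  {q,r,t,u}  = {t,u} ∪ {q,r}
Pass 5 adds 4:
  {p,q,s}  = {r,t,u}ᶜ
  {p,s,u}  = {q,r,t}ᶜ
  {p,q,s,t}  = {r,u}ᶜ
  {p,r,s,u}  = {q,t}ᶜ
Pass 6: stable.

σ(𝒞) = { ∅, {p}, {q}, {r}, {s}, {t}, {u}, {p,q}, {p,r}, {p,s}, {p,t}, {p,u}, {q,r}, {q,s}, {q,t}, {q,u}, {r,s}, {r,t}, {r,u}, {s,t}, {s,u}, {t,u}, {p,q,r}, {p,q,s}, {p,q,t}, {p,q,u}, {p,r,s}, {p,r,t}, {p,r,u}, {p,s,t}, {p,s,u}, {p,t,u}, {q,r,s}, {q,r,t}, {q,r,u}, {q,s,t}, {q,s,u}, {q,t,u}, {r,s,t}, {r,s,u}, {r,t,u}, {s,t,u}, {p,q,r,s}, {p,q,r,t}, {p,q,r,u}, {p,q,s,t}, {p,q,s,u}, {p,q,t,u}, {p,r,s,t}, {p,r,s,u}, {p,r,t,u}, {p,s,t,u}, {q,r,s,t}, {q,r,s,u}, {q,r,t,u}, {q,s,t,u}, {r,s,t,u}, {p,q,r,s,t}, {p,q,r,s,u}, {p,q,r,t,u}, {p,q,s,t,u}, {p,r,s,t,u}, {q,r,s,t,u}, X }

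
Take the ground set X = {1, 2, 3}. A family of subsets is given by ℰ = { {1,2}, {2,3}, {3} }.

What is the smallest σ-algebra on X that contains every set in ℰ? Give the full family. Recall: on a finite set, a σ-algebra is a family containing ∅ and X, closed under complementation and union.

Take S₀ = ℰ ∪ {∅, X} = { {}, {3}, {1,2}, {2,3}, X }.
Iteration 1: +1 →
  {1}  = {2,3}ᶜ
Iteration 2 adds 1:
  {1,3}  = {3} ∪ {1}
Iteration 3 (1 new):
  {2}  = {1,3}ᶜ
After Iteration 4 the family is unchanged; done.

σ(ℰ) = { {}, {1}, {2}, {3}, {1,2}, {1,3}, {2,3}, X }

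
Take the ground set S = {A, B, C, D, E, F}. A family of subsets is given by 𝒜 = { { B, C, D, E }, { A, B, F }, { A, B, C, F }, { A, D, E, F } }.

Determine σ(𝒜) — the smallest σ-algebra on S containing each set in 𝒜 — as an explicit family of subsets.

Initial family (6 sets): { {  }, { A, B, F }, { A, B, C, F }, { A, D, E, F }, { B, C, D, E }, S }.
Pass 1: 5 new —
  { A, F }  = complement { B, C, D, E }
  { B, C }  = complement { A, D, E, F }
  { D, E }  = complement { A, B, C, F }
  { C, D, E }  = complement { A, B, F }
  { A, B, D, E, F }  = { A, D, E, F } ∪ { A, B, F }
  — 11 sets.
Pass 2: 2 new —
  { C }  = complement { A, B, D, E, F }
  { A, C, D, E, F }  = { C, D, E } ∪ { A, F }
  — 13 sets.
Pass 3: +2 →
  { B }  = complement { A, C, D, E, F }
  { A, C, F }  = { C } ∪ { A, F }
  — 15 sets.
Pass 4: +1 →
  { B, D, E }  = complement { A, C, F }
  — 16 sets.
After Pass 5 the family is unchanged; done.

Therefore σ(𝒜) = { {  }, { B }, { C }, { A, F }, { B, C }, { D, E }, { A, B, F }, { A, C, F }, { B, D, E }, { C, D, E }, { A, B, C, F }, { A, D, E, F }, { B, C, D, E }, { A, B, D, E, F }, { A, C, D, E, F }, S } (|σ(𝒜)| = 16).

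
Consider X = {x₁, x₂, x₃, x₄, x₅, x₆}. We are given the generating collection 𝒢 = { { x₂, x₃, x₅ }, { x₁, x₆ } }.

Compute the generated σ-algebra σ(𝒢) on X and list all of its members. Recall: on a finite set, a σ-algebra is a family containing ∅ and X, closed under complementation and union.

σ(𝒢) = { {}, { x₄ }, { x₁, x₆ }, { x₁, x₄, x₆ }, { x₂, x₃, x₅ }, { x₂, x₃, x₄, x₅ }, { x₁, x₂, x₃, x₅, x₆ }, X }

Check:
Initial family (4 sets): { {}, { x₁, x₆ }, { x₂, x₃, x₅ }, X }.
Round 1 (3 new):
  { x₁, x₄, x₆ }  = { x₂, x₃, x₅ }ᶜ
  { x₂, x₃, x₄, x₅ }  = { x₁, x₆ }ᶜ
  { x₁, x₂, x₃, x₅, x₆ }  = { x₂, x₃, x₅ } ∪ { x₁, x₆ }
  |family| = 7
Round 2: +1 →
  { x₄ }  = { x₁, x₂, x₃, x₅, x₆ }ᶜ
  |family| = 8
After Round 3 the family is unchanged; done.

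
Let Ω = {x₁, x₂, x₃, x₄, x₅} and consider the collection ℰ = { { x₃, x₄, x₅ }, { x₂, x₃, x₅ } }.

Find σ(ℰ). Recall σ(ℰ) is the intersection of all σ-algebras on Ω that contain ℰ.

Seed the family with ℰ together with ∅ and Ω: { ∅, { x₂, x₃, x₅ }, { x₃, x₄, x₅ }, Ω }.
Pass 1 adds 3:
  { x₁, x₂ }  = complement { x₃, x₄, x₅ }
  { x₁, x₄ }  = complement { x₂, x₃, x₅ }
  { x₂, x₃, x₄, x₅ }  = { x₃, x₄, x₅ } ∪ { x₂, x₃, x₅ }
  — 7 sets.
Pass 2: 4 new —
  { x₁ }  = complement { x₂, x₃, x₄, x₅ }
  { x₁, x₂, x₄ }  = { x₁, x₄ } ∪ { x₁, x₂ }
  { x₁, x₂, x₃, x₅ }  = { x₂, x₃, x₅ } ∪ { x₁, x₂ }
  { x₁, x₃, x₄, x₅ }  = { x₃, x₄, x₅ } ∪ { x₁, x₄ }
  — 11 sets.
Pass 3 (3 new):
  { x₂ }  = complement { x₁, x₃, x₄, x₅ }
  { x₄ }  = complement { x₁, x₂, x₃, x₅ }
  { x₃, x₅ }  = complement { x₁, x₂, x₄ }
  — 14 sets.
Pass 4 (2 new):
  { x₂, x₄ }  = { x₄ } ∪ { x₂ }
  { x₁, x₃, x₅ }  = { x₃, x₅ } ∪ { x₁ }
  — 16 sets.
After Pass 5 the family is unchanged; done.

|σ(ℰ)| = 16.  σ(ℰ) = { ∅, { x₁ }, { x₂ }, { x₄ }, { x₁, x₂ }, { x₁, x₄ }, { x₂, x₄ }, { x₃, x₅ }, { x₁, x₂, x₄ }, { x₁, x₃, x₅ }, { x₂, x₃, x₅ }, { x₃, x₄, x₅ }, { x₁, x₂, x₃, x₅ }, { x₁, x₃, x₄, x₅ }, { x₂, x₃, x₄, x₅ }, Ω }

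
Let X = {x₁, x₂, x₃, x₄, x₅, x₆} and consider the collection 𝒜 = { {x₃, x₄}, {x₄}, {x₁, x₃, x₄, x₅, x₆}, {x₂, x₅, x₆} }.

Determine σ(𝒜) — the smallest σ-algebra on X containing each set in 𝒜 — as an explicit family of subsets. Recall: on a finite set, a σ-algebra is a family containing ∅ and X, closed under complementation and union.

Initial family (6 sets): { ∅, {x₄}, {x₃, x₄}, {x₂, x₅, x₆}, {x₁, x₃, x₄, x₅, x₆}, X }.
Round 1: 6 new —
  {x₂}  = complement {x₁, x₃, x₄, x₅, x₆}
  {x₁, x₃, x₄}  = complement {x₂, x₅, x₆}
  {x₁, x₂, x₅, x₆}  = complement {x₃, x₄}
  {x₂, x₄, x₅, x₆}  = {x₄} ∪ {x₂, x₅, x₆}
  {x₁, x₂, x₃, x₅, x₆}  = complement {x₄}
  {x₂, x₃, x₄, x₅, x₆}  = {x₃, x₄} ∪ {x₂, x₅, x₆}
  |family| = 12
Round 2 (6 new):
  {x₁}  = complement {x₂, x₃, x₄, x₅, x₆}
  {x₁, x₃}  = complement {x₂, x₄, x₅, x₆}
  {x₂, x₄}  = {x₂} ∪ {x₄}
  {x₂, x₃, x₄}  = {x₃, x₄} ∪ {x₂}
  {x₁, x₂, x₃, x₄}  = {x₂} ∪ {x₁, x₃, x₄}
  {x₁, x₂, x₄, x₅, x₆}  = {x₂, x₄, x₅, x₆} ∪ {x₁, x₂, x₅, x₆}
  |family| = 18
Round 3 adds 8:
  {x₃}  = complement {x₁, x₂, x₄, x₅, x₆}
  {x₁, x₂}  = {x₁} ∪ {x₂}
  {x₁, x₄}  = {x₁} ∪ {x₄}
  {x₅, x₆}  = complement {x₁, x₂, x₃, x₄}
  {x₁, x₂, x₃}  = {x₁, x₃} ∪ {x₂}
  {x₁, x₂, x₄}  = {x₁} ∪ {x₂, x₄}
  {x₁, x₅, x₆}  = complement {x₂, x₃, x₄}
  {x₁, x₃, x₅, x₆}  = complement {x₂, x₄}
  |family| = 26
Round 4 (6 new):
  {x₂, x₃}  = {x₂} ∪ {x₃}
  {x₃, x₅, x₆}  = complement {x₁, x₂, x₄}
  {x₄, x₅, x₆}  = complement {x₁, x₂, x₃}
  {x₁, x₄, x₅, x₆}  = {x₅, x₆} ∪ {x₁, x₄}
  {x₂, x₃, x₅, x₆}  = complement {x₁, x₄}
  {x₃, x₄, x₅, x₆}  = complement {x₁, x₂}
  |family| = 32
Round 5: closed — nothing new.

|σ(𝒜)| = 32.  σ(𝒜) = { ∅, {x₁}, {x₂}, {x₃}, {x₄}, {x₁, x₂}, {x₁, x₃}, {x₁, x₄}, {x₂, x₃}, {x₂, x₄}, {x₃, x₄}, {x₅, x₆}, {x₁, x₂, x₃}, {x₁, x₂, x₄}, {x₁, x₃, x₄}, {x₁, x₅, x₆}, {x₂, x₃, x₄}, {x₂, x₅, x₆}, {x₃, x₅, x₆}, {x₄, x₅, x₆}, {x₁, x₂, x₃, x₄}, {x₁, x₂, x₅, x₆}, {x₁, x₃, x₅, x₆}, {x₁, x₄, x₅, x₆}, {x₂, x₃, x₅, x₆}, {x₂, x₄, x₅, x₆}, {x₃, x₄, x₅, x₆}, {x₁, x₂, x₃, x₅, x₆}, {x₁, x₂, x₄, x₅, x₆}, {x₁, x₃, x₄, x₅, x₆}, {x₂, x₃, x₄, x₅, x₆}, X }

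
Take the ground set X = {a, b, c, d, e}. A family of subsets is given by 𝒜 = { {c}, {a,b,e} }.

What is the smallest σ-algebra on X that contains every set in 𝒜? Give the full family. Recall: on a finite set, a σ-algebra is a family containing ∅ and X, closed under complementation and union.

σ(𝒜) (8 sets): { {}, {c}, {d}, {c,d}, {a,b,e}, {a,b,c,e}, {a,b,d,e}, X }

Working:
Take S₀ = 𝒜 ∪ {∅, X} = { {}, {c}, {a,b,e}, X }.
Pass 1: +3 →
  {c,d}  = X∖{a,b,e}
  {a,b,c,e}  = {c} ∪ {a,b,e}
  {a,b,d,e}  = X∖{c}
  [7 total]
Pass 2 (1 new):
  {d}  = X∖{a,b,c,e}
  [8 total]
Pass 3 adds nothing — fixpoint reached.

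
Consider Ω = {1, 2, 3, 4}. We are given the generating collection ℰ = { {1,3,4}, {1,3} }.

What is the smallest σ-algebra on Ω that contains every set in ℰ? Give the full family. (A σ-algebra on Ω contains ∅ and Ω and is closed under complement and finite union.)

σ(ℰ) (8 sets): { ∅, {2}, {4}, {1,3}, {2,4}, {1,2,3}, {1,3,4}, Ω }

Working:
Start: ℰ ∪ {∅, Ω} = { ∅, {1,3}, {1,3,4}, Ω }.
Round 1. New:
  {2}  = complement {1,3,4}
  {2,4}  = complement {1,3}
  [6 total]
Round 2 adds 1:
  {1,2,3}  = {1,3} ∪ {2}
  [7 total]
Round 3 adds 1:
  {4}  = complement {1,2,3}
  [8 total]
Round 4: stable.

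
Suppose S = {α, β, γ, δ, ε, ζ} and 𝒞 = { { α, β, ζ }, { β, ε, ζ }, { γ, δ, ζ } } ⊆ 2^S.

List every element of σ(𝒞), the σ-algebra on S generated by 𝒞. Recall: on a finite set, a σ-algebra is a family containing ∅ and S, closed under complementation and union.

Answer: σ(𝒞) = { {}, { α }, { β }, { ε }, { ζ }, { α, β }, { α, ε }, { α, ζ }, { β, ε }, { β, ζ }, { γ, δ }, { ε, ζ }, { α, β, ε }, { α, β, ζ }, { α, γ, δ }, { α, ε, ζ }, { β, γ, δ }, { β, ε, ζ }, { γ, δ, ε }, { γ, δ, ζ }, { α, β, γ, δ }, { α, β, ε, ζ }, { α, γ, δ, ε }, { α, γ, δ, ζ }, { β, γ, δ, ε }, { β, γ, δ, ζ }, { γ, δ, ε, ζ }, { α, β, γ, δ, ε }, { α, β, γ, δ, ζ }, { α, γ, δ, ε, ζ }, { β, γ, δ, ε, ζ }, S }

Derivation:
Begin from { {}, { α, β, ζ }, { β, ε, ζ }, { γ, δ, ζ }, S } (that is, 𝒞 plus ∅ and S).
Round 1 (6 new):
  { α, β, ε }  = ᶜ of { γ, δ, ζ }
  { α, γ, δ }  = ᶜ of { β, ε, ζ }
  { γ, δ, ε }  = ᶜ of { α, β, ζ }
  { α, β, ε, ζ }  = { α, β, ζ } ∪ { β, ε, ζ }
  { α, β, γ, δ, ζ }  = { γ, δ, ζ } ∪ { α, β, ζ }
  { β, γ, δ, ε, ζ }  = { γ, δ, ζ } ∪ { β, ε, ζ }
  |family| = 11
Round 2: +7 →
  { α }  = ᶜ of { β, γ, δ, ε, ζ }
  { ε }  = ᶜ of { α, β, γ, δ, ζ }
  { γ, δ }  = ᶜ of { α, β, ε, ζ }
  { α, γ, δ, ε }  = { γ, δ, ε } ∪ { α, γ, δ }
  { α, γ, δ, ζ }  = { α, γ, δ } ∪ { γ, δ, ζ }
  { γ, δ, ε, ζ }  = { γ, δ, ε } ∪ { γ, δ, ζ }
  { α, β, γ, δ, ε }  = { γ, δ, ε } ∪ { α, β, ε }
  |family| = 18
Round 3: 6 new —
  { ζ }  = ᶜ of { α, β, γ, δ, ε }
  { α, β }  = ᶜ of { γ, δ, ε, ζ }
  { α, ε }  = { ε } ∪ { α }
  { β, ε }  = ᶜ of { α, γ, δ, ζ }
  { β, ζ }  = ᶜ of { α, γ, δ, ε }
  { α, γ, δ, ε, ζ }  = { γ, δ, ε } ∪ { α, γ, δ, ζ }
  |family| = 24
Round 4 adds 7:
  { β }  = ᶜ of { α, γ, δ, ε, ζ }
  { α, ζ }  = { ζ } ∪ { α }
  { ε, ζ }  = { ζ } ∪ { ε }
  { α, ε, ζ }  = { ζ } ∪ { α, ε }
  { α, β, γ, δ }  = { γ, δ } ∪ { α, β }
  { β, γ, δ, ε }  = { β, ε } ∪ { γ, δ, ε }
  { β, γ, δ, ζ }  = ᶜ of { α, ε }
  |family| = 31
Round 5: 1 new —
  { β, γ, δ }  = ᶜ of { α, ε, ζ }
  |family| = 32
Round 6: closed — nothing new.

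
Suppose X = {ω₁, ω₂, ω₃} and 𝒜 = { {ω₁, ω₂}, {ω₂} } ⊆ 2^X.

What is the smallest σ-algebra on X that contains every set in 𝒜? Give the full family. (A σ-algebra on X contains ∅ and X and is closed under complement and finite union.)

Take S₀ = 𝒜 ∪ {∅, X} = { {}, {ω₂}, {ω₁, ω₂}, X }.
Round 1 (2 new):
  {ω₃}  = complement {ω₁, ω₂}
  {ω₁, ω₃}  = complement {ω₂}
  |family| = 6
Round 2. New:
  {ω₂, ω₃}  = {ω₃} ∪ {ω₂}
  |family| = 7
Round 3 adds 1:
  {ω₁}  = complement {ω₂, ω₃}
  |family| = 8
Round 4: no new sets; the family is a σ-algebra.

Therefore σ(𝒜) = { {}, {ω₁}, {ω₂}, {ω₃}, {ω₁, ω₂}, {ω₁, ω₃}, {ω₂, ω₃}, X } (|σ(𝒜)| = 8).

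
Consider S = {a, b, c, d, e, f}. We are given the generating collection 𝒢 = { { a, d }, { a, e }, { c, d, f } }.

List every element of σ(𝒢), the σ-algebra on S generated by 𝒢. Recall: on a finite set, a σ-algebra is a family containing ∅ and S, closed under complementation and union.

Seed the family with 𝒢 together with ∅ and S: { {}, { a, d }, { a, e }, { c, d, f }, S }.
Step 1: 6 new —
  { a, b, e }  = S∖{ c, d, f }
  { a, d, e }  = { a, d } ∪ { a, e }
  { a, c, d, f }  = { a, d } ∪ { c, d, f }
  { b, c, d, f }  = S∖{ a, e }
  { b, c, e, f }  = S∖{ a, d }
  { a, c, d, e, f }  = { a, e } ∪ { c, d, f }
  |family| = 11
Step 2. New:
  { b }  = S∖{ a, c, d, e, f }
  { b, e }  = S∖{ a, c, d, f }
  { b, c, f }  = S∖{ a, d, e }
  { a, b, d, e }  = { a, d, e } ∪ { a, b, e }
  { a, b, c, d, f }  = { a, d } ∪ { b, c, d, f }
  { a, b, c, e, f }  = { a, b, e } ∪ { b, c, e, f }
  { b, c, d, e, f }  = { b, c, d, f } ∪ { b, c, e, f }
  |family| = 18
Step 3. New:
  { a }  = S∖{ b, c, d, e, f }
  { d }  = S∖{ a, b, c, e, f }
  { e }  = S∖{ a, b, c, d, f }
  { c, f }  = S∖{ a, b, d, e }
  { a, b, d }  = { a, d } ∪ { b }
  |family| = 23
Step 4 adds 9:
  { a, b }  = { a } ∪ { b }
  { b, d }  = { b } ∪ { d }
  { d, e }  = { e } ∪ { d }
  { a, c, f }  = { a } ∪ { c, f }
  { b, d, e }  = { b, e } ∪ { d }
  { c, e, f }  = S∖{ a, b, d }
  { a, b, c, f }  = { a } ∪ { b, c, f }
  { a, c, e, f }  = { a, e } ∪ { c, f }
  { c, d, e, f }  = { e } ∪ { c, d, f }
  |family| = 32
Step 5: already closed under ᶜ and ∪.

σ(𝒢) = { {}, { a }, { b }, { d }, { e }, { a, b }, { a, d }, { a, e }, { b, d }, { b, e }, { c, f }, { d, e }, { a, b, d }, { a, b, e }, { a, c, f }, { a, d, e }, { b, c, f }, { b, d, e }, { c, d, f }, { c, e, f }, { a, b, c, f }, { a, b, d, e }, { a, c, d, f }, { a, c, e, f }, { b, c, d, f }, { b, c, e, f }, { c, d, e, f }, { a, b, c, d, f }, { a, b, c, e, f }, { a, c, d, e, f }, { b, c, d, e, f }, S }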